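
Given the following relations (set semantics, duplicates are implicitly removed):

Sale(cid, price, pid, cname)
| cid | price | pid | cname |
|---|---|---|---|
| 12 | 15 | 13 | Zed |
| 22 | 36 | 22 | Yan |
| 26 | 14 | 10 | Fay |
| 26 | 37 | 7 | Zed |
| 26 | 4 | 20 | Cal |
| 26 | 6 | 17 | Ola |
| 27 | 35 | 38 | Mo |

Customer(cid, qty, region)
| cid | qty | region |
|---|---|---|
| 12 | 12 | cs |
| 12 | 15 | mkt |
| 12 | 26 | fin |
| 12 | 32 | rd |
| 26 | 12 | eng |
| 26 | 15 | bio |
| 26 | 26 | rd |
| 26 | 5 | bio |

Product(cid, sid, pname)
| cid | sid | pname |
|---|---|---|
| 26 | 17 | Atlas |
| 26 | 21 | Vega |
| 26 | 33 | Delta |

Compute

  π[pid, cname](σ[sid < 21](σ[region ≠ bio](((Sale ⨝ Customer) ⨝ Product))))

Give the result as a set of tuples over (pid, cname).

Joining Sale and Customer on cid yields {(12, 15, 13, Zed, 12, cs), (12, 15, 13, Zed, 15, mkt), (12, 15, 13, Zed, 26, fin), (12, 15, 13, Zed, 32, rd), (26, 14, 10, Fay, 12, eng), (26, 14, 10, Fay, 15, bio), (26, 14, 10, Fay, 26, rd), (26, 14, 10, Fay, 5, bio), (26, 37, 7, Zed, 12, eng), (26, 37, 7, Zed, 15, bio), (26, 37, 7, Zed, 26, rd), (26, 37, 7, Zed, 5, bio), (26, 4, 20, Cal, 12, eng), (26, 4, 20, Cal, 15, bio), (26, 4, 20, Cal, 26, rd), (26, 4, 20, Cal, 5, bio), (26, 6, 17, Ola, 12, eng), (26, 6, 17, Ola, 15, bio), (26, 6, 17, Ola, 26, rd), (26, 6, 17, Ola, 5, bio)}.
Joining (Sale ⨝ Customer) and Product on cid yields {(26, 14, 10, Fay, 12, eng, 17, Atlas), (26, 14, 10, Fay, 12, eng, 21, Vega), (26, 14, 10, Fay, 12, eng, 33, Delta), (26, 14, 10, Fay, 15, bio, 17, Atlas), (26, 14, 10, Fay, 15, bio, 21, Vega), (26, 14, 10, Fay, 15, bio, 33, Delta), (26, 14, 10, Fay, 26, rd, 17, Atlas), (26, 14, 10, Fay, 26, rd, 21, Vega), (26, 14, 10, Fay, 26, rd, 33, Delta), (26, 14, 10, Fay, 5, bio, 17, Atlas), (26, 14, 10, Fay, 5, bio, 21, Vega), (26, 14, 10, Fay, 5, bio, 33, Delta), (26, 37, 7, Zed, 12, eng, 17, Atlas), (26, 37, 7, Zed, 12, eng, 21, Vega), (26, 37, 7, Zed, 12, eng, 33, Delta), (26, 37, 7, Zed, 15, bio, 17, Atlas), (26, 37, 7, Zed, 15, bio, 21, Vega), (26, 37, 7, Zed, 15, bio, 33, Delta), (26, 37, 7, Zed, 26, rd, 17, Atlas), (26, 37, 7, Zed, 26, rd, 21, Vega), (26, 37, 7, Zed, 26, rd, 33, Delta), (26, 37, 7, Zed, 5, bio, 17, Atlas), (26, 37, 7, Zed, 5, bio, 21, Vega), (26, 37, 7, Zed, 5, bio, 33, Delta), (26, 4, 20, Cal, 12, eng, 17, Atlas), (26, 4, 20, Cal, 12, eng, 21, Vega), (26, 4, 20, Cal, 12, eng, 33, Delta), (26, 4, 20, Cal, 15, bio, 17, Atlas), (26, 4, 20, Cal, 15, bio, 21, Vega), (26, 4, 20, Cal, 15, bio, 33, Delta), (26, 4, 20, Cal, 26, rd, 17, Atlas), (26, 4, 20, Cal, 26, rd, 21, Vega), (26, 4, 20, Cal, 26, rd, 33, Delta), (26, 4, 20, Cal, 5, bio, 17, Atlas), (26, 4, 20, Cal, 5, bio, 21, Vega), (26, 4, 20, Cal, 5, bio, 33, Delta), (26, 6, 17, Ola, 12, eng, 17, Atlas), (26, 6, 17, Ola, 12, eng, 21, Vega), (26, 6, 17, Ola, 12, eng, 33, Delta), (26, 6, 17, Ola, 15, bio, 17, Atlas), (26, 6, 17, Ola, 15, bio, 21, Vega), (26, 6, 17, Ola, 15, bio, 33, Delta), (26, 6, 17, Ola, 26, rd, 17, Atlas), (26, 6, 17, Ola, 26, rd, 21, Vega), (26, 6, 17, Ola, 26, rd, 33, Delta), (26, 6, 17, Ola, 5, bio, 17, Atlas), (26, 6, 17, Ola, 5, bio, 21, Vega), (26, 6, 17, Ola, 5, bio, 33, Delta)}.
Filtering on region ≠ bio leaves {(26, 14, 10, Fay, 12, eng, 17, Atlas), (26, 14, 10, Fay, 12, eng, 21, Vega), (26, 14, 10, Fay, 12, eng, 33, Delta), (26, 14, 10, Fay, 26, rd, 17, Atlas), (26, 14, 10, Fay, 26, rd, 21, Vega), (26, 14, 10, Fay, 26, rd, 33, Delta), (26, 37, 7, Zed, 12, eng, 17, Atlas), (26, 37, 7, Zed, 12, eng, 21, Vega), (26, 37, 7, Zed, 12, eng, 33, Delta), (26, 37, 7, Zed, 26, rd, 17, Atlas), (26, 37, 7, Zed, 26, rd, 21, Vega), (26, 37, 7, Zed, 26, rd, 33, Delta), (26, 4, 20, Cal, 12, eng, 17, Atlas), (26, 4, 20, Cal, 12, eng, 21, Vega), (26, 4, 20, Cal, 12, eng, 33, Delta), (26, 4, 20, Cal, 26, rd, 17, Atlas), (26, 4, 20, Cal, 26, rd, 21, Vega), (26, 4, 20, Cal, 26, rd, 33, Delta), (26, 6, 17, Ola, 12, eng, 17, Atlas), (26, 6, 17, Ola, 12, eng, 21, Vega), (26, 6, 17, Ola, 12, eng, 33, Delta), (26, 6, 17, Ola, 26, rd, 17, Atlas), (26, 6, 17, Ola, 26, rd, 21, Vega), (26, 6, 17, Ola, 26, rd, 33, Delta)}.
Filtering on sid < 21 leaves {(26, 14, 10, Fay, 12, eng, 17, Atlas), (26, 14, 10, Fay, 26, rd, 17, Atlas), (26, 37, 7, Zed, 12, eng, 17, Atlas), (26, 37, 7, Zed, 26, rd, 17, Atlas), (26, 4, 20, Cal, 12, eng, 17, Atlas), (26, 4, 20, Cal, 26, rd, 17, Atlas), (26, 6, 17, Ola, 12, eng, 17, Atlas), (26, 6, 17, Ola, 26, rd, 17, Atlas)}.
Projecting to pid, cname (4 duplicate(s) eliminated): {(10, Fay), (17, Ola), (20, Cal), (7, Zed)}

{(10, Fay), (17, Ola), (20, Cal), (7, Zed)}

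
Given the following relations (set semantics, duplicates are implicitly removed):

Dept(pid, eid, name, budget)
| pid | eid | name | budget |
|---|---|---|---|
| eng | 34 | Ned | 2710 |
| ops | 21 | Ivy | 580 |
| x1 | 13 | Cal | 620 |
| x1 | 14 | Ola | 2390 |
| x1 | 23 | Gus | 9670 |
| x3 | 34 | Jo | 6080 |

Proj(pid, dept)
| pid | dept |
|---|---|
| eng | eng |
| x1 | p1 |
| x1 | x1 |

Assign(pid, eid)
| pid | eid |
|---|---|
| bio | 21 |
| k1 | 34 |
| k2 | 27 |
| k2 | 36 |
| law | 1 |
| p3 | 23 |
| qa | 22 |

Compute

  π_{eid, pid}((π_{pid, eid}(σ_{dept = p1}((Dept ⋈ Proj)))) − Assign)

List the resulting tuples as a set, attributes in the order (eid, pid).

Natural join on pid: {(eng, 34, Ned, 2710, eng), (x1, 13, Cal, 620, p1), (x1, 13, Cal, 620, x1), (x1, 14, Ola, 2390, p1), (x1, 14, Ola, 2390, x1), (x1, 23, Gus, 9670, p1), (x1, 23, Gus, 9670, x1)}
Apply σ_{dept = p1}; surviving tuples: {(x1, 13, Cal, 620, p1), (x1, 14, Ola, 2390, p1), (x1, 23, Gus, 9670, p1)}
Projecting to pid, eid: {(x1, 13), (x1, 14), (x1, 23)}
Taking the difference: {(x1, 13), (x1, 14), (x1, 23)}
Projecting to eid, pid: {(13, x1), (14, x1), (23, x1)}

{(13, x1), (14, x1), (23, x1)}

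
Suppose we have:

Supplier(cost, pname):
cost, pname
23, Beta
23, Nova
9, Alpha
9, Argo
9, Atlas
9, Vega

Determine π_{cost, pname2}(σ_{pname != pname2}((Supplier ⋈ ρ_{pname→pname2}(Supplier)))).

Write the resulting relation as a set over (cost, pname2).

ρ[pname→pname2]: schema becomes (cost, pname2); tuples unchanged.
Supplier ⋈ ρ_{pname→pname2}(Supplier) (natural join on cost): {(23, Beta, Beta), (23, Beta, Nova), (23, Nova, Beta), (23, Nova, Nova), (9, Alpha, Alpha), (9, Alpha, Argo), (9, Alpha, Atlas), (9, Alpha, Vega), (9, Argo, Alpha), (9, Argo, Argo), (9, Argo, Atlas), (9, Argo, Vega), (9, Atlas, Alpha), (9, Atlas, Argo), (9, Atlas, Atlas), (9, Atlas, Vega), (9, Vega, Alpha), (9, Vega, Argo), (9, Vega, Atlas), (9, Vega, Vega)}
Filtering on pname != pname2 leaves {(23, Beta, Nova), (23, Nova, Beta), (9, Alpha, Argo), (9, Alpha, Atlas), (9, Alpha, Vega), (9, Argo, Alpha), (9, Argo, Atlas), (9, Argo, Vega), (9, Atlas, Alpha), (9, Atlas, Argo), (9, Atlas, Vega), (9, Vega, Alpha), (9, Vega, Argo), (9, Vega, Atlas)}.
Keep only column(s) cost, pname2 (8 duplicate(s) eliminated): {(23, Beta), (23, Nova), (9, Alpha), (9, Argo), (9, Atlas), (9, Vega)}

{(23, Beta), (23, Nova), (9, Alpha), (9, Argo), (9, Atlas), (9, Vega)}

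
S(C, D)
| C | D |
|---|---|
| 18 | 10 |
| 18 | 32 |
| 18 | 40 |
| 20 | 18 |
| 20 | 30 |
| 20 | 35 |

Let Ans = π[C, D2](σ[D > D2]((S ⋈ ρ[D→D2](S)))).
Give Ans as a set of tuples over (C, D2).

ρ[D→D2]: schema becomes (C, D2); tuples unchanged.
S ⋈ ρ[D→D2](S) (natural join on C): {(18, 10, 10), (18, 10, 32), (18, 10, 40), (18, 32, 10), (18, 32, 32), (18, 32, 40), (18, 40, 10), (18, 40, 32), (18, 40, 40), (20, 18, 18), (20, 18, 30), (20, 18, 35), (20, 30, 18), (20, 30, 30), (20, 30, 35), (20, 35, 18), (20, 35, 30), (20, 35, 35)}
Selection D > D2: {(18, 32, 10), (18, 40, 10), (18, 40, 32), (20, 30, 18), (20, 35, 18), (20, 35, 30)}
π[C, D2]: project onto (C, D2) (2 duplicate(s) eliminated) → {(18, 10), (18, 32), (20, 18), (20, 30)}

{(18, 10), (18, 32), (20, 18), (20, 30)}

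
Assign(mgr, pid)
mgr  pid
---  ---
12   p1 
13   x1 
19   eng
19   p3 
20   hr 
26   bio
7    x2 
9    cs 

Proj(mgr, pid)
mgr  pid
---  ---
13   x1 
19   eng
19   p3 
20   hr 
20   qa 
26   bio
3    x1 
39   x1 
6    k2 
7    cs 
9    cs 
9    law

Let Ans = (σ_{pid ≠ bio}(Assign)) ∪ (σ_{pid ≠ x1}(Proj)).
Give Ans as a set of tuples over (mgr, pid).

{(12, p1), (13, x1), (19, eng), (19, p3), (20, hr), (20, qa), (26, bio), (6, k2), (7, cs), (7, x2), (9, cs), (9, law)}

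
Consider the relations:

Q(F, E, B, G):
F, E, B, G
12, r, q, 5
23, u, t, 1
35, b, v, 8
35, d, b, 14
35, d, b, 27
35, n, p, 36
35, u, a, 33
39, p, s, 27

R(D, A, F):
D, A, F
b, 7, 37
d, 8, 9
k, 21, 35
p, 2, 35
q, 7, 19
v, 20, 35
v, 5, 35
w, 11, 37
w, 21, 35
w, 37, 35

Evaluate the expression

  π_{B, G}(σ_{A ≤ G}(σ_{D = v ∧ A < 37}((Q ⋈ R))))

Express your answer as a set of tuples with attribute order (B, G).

Joining Q and R on F yields {(35, b, v, 8, k, 21), (35, b, v, 8, p, 2), (35, b, v, 8, v, 20), (35, b, v, 8, v, 5), (35, b, v, 8, w, 21), (35, b, v, 8, w, 37), (35, d, b, 14, k, 21), (35, d, b, 14, p, 2), (35, d, b, 14, v, 20), (35, d, b, 14, v, 5), (35, d, b, 14, w, 21), (35, d, b, 14, w, 37), (35, d, b, 27, k, 21), (35, d, b, 27, p, 2), (35, d, b, 27, v, 20), (35, d, b, 27, v, 5), (35, d, b, 27, w, 21), (35, d, b, 27, w, 37), (35, n, p, 36, k, 21), (35, n, p, 36, p, 2), (35, n, p, 36, v, 20), (35, n, p, 36, v, 5), (35, n, p, 36, w, 21), (35, n, p, 36, w, 37), (35, u, a, 33, k, 21), (35, u, a, 33, p, 2), (35, u, a, 33, v, 20), (35, u, a, 33, v, 5), (35, u, a, 33, w, 21), (35, u, a, 33, w, 37)}.
Apply σ_{D = v ∧ A < 37}; surviving tuples: {(35, b, v, 8, v, 20), (35, b, v, 8, v, 5), (35, d, b, 14, v, 20), (35, d, b, 14, v, 5), (35, d, b, 27, v, 20), (35, d, b, 27, v, 5), (35, n, p, 36, v, 20), (35, n, p, 36, v, 5), (35, u, a, 33, v, 20), (35, u, a, 33, v, 5)}
Apply σ_{A ≤ G}; surviving tuples: {(35, b, v, 8, v, 5), (35, d, b, 14, v, 5), (35, d, b, 27, v, 20), (35, d, b, 27, v, 5), (35, n, p, 36, v, 20), (35, n, p, 36, v, 5), (35, u, a, 33, v, 20), (35, u, a, 33, v, 5)}
π_{B, G} gives {(a, 33), (b, 14), (b, 27), (p, 36), (v, 8)} (3 duplicate(s) eliminated).

{(a, 33), (b, 14), (b, 27), (p, 36), (v, 8)}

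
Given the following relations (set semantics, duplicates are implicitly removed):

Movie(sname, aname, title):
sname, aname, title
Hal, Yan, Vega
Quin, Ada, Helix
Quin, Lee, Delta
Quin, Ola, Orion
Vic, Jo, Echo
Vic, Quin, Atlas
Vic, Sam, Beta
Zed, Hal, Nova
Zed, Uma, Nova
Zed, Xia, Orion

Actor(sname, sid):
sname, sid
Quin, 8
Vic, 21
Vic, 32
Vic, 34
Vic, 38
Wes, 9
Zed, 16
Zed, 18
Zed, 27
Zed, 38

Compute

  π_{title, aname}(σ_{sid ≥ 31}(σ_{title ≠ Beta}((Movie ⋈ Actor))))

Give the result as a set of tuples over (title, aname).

{(Atlas, Quin), (Echo, Jo), (Nova, Hal), (Nova, Uma), (Orion, Xia)}

Movie ⋈ Actor (natural join on sname): {(Quin, Ada, Helix, 8), (Quin, Lee, Delta, 8), (Quin, Ola, Orion, 8), (Vic, Jo, Echo, 21), (Vic, Jo, Echo, 32), (Vic, Jo, Echo, 34), (Vic, Jo, Echo, 38), (Vic, Quin, Atlas, 21), (Vic, Quin, Atlas, 32), (Vic, Quin, Atlas, 34), (Vic, Quin, Atlas, 38), (Vic, Sam, Beta, 21), (Vic, Sam, Beta, 32), (Vic, Sam, Beta, 34), (Vic, Sam, Beta, 38), (Zed, Hal, Nova, 16), (Zed, Hal, Nova, 18), (Zed, Hal, Nova, 27), (Zed, Hal, Nova, 38), (Zed, Uma, Nova, 16), (Zed, Uma, Nova, 18), (Zed, Uma, Nova, 27), (Zed, Uma, Nova, 38), (Zed, Xia, Orion, 16), (Zed, Xia, Orion, 18), (Zed, Xia, Orion, 27), (Zed, Xia, Orion, 38)}
σ[title ≠ Beta]: keep tuples satisfying title ≠ Beta → {(Quin, Ada, Helix, 8), (Quin, Lee, Delta, 8), (Quin, Ola, Orion, 8), (Vic, Jo, Echo, 21), (Vic, Jo, Echo, 32), (Vic, Jo, Echo, 34), (Vic, Jo, Echo, 38), (Vic, Quin, Atlas, 21), (Vic, Quin, Atlas, 32), (Vic, Quin, Atlas, 34), (Vic, Quin, Atlas, 38), (Zed, Hal, Nova, 16), (Zed, Hal, Nova, 18), (Zed, Hal, Nova, 27), (Zed, Hal, Nova, 38), (Zed, Uma, Nova, 16), (Zed, Uma, Nova, 18), (Zed, Uma, Nova, 27), (Zed, Uma, Nova, 38), (Zed, Xia, Orion, 16), (Zed, Xia, Orion, 18), (Zed, Xia, Orion, 27), (Zed, Xia, Orion, 38)}
σ[sid ≥ 31]: keep tuples satisfying sid ≥ 31 → {(Vic, Jo, Echo, 32), (Vic, Jo, Echo, 34), (Vic, Jo, Echo, 38), (Vic, Quin, Atlas, 32), (Vic, Quin, Atlas, 34), (Vic, Quin, Atlas, 38), (Zed, Hal, Nova, 38), (Zed, Uma, Nova, 38), (Zed, Xia, Orion, 38)}
π[title, aname]: project onto (title, aname) (4 duplicate(s) eliminated) → {(Atlas, Quin), (Echo, Jo), (Nova, Hal), (Nova, Uma), (Orion, Xia)}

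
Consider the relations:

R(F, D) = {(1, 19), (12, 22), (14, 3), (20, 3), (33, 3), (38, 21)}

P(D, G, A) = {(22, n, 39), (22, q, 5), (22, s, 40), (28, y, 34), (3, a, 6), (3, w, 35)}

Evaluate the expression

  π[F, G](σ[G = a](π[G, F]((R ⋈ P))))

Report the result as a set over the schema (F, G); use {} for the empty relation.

Joining R and P on D yields {(12, 22, n, 39), (12, 22, q, 5), (12, 22, s, 40), (14, 3, a, 6), (14, 3, w, 35), (20, 3, a, 6), (20, 3, w, 35), (33, 3, a, 6), (33, 3, w, 35)}.
Keep only column(s) G, F: {(a, 14), (a, 20), (a, 33), (n, 12), (q, 12), (s, 12), (w, 14), (w, 20), (w, 33)}
Apply σ_{G = a}; surviving tuples: {(a, 14), (a, 20), (a, 33)}
Keep only column(s) F, G: {(14, a), (20, a), (33, a)}

{(14, a), (20, a), (33, a)}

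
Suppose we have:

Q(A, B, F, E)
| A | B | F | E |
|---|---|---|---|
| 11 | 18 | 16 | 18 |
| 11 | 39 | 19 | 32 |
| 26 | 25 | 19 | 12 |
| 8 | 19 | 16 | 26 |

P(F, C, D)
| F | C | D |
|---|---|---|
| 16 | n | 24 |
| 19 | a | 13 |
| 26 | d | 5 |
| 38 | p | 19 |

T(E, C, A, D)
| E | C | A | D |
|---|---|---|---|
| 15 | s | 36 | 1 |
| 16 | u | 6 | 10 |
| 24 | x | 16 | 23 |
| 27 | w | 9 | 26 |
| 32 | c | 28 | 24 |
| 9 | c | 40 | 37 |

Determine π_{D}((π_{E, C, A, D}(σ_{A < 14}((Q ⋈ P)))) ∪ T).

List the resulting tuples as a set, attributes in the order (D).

Q ⋈ P (natural join on F): {(11, 18, 16, 18, n, 24), (11, 39, 19, 32, a, 13), (26, 25, 19, 12, a, 13), (8, 19, 16, 26, n, 24)}
Apply σ_{A < 14}; surviving tuples: {(11, 18, 16, 18, n, 24), (11, 39, 19, 32, a, 13), (8, 19, 16, 26, n, 24)}
Keep only column(s) E, C, A, D: {(18, n, 11, 24), (26, n, 8, 24), (32, a, 11, 13)}
Union: {(18, n, 11, 24), (26, n, 8, 24), (32, a, 11, 13)} with {(15, s, 36, 1), (16, u, 6, 10), (24, x, 16, 23), (27, w, 9, 26), (32, c, 28, 24), (9, c, 40, 37)} → {(15, s, 36, 1), (16, u, 6, 10), (18, n, 11, 24), (24, x, 16, 23), (26, n, 8, 24), (27, w, 9, 26), (32, a, 11, 13), (32, c, 28, 24), (9, c, 40, 37)}
Keep only column(s) D (2 duplicate(s) eliminated): {1, 10, 13, 23, 24, 26, 37}

{1, 10, 13, 23, 24, 26, 37}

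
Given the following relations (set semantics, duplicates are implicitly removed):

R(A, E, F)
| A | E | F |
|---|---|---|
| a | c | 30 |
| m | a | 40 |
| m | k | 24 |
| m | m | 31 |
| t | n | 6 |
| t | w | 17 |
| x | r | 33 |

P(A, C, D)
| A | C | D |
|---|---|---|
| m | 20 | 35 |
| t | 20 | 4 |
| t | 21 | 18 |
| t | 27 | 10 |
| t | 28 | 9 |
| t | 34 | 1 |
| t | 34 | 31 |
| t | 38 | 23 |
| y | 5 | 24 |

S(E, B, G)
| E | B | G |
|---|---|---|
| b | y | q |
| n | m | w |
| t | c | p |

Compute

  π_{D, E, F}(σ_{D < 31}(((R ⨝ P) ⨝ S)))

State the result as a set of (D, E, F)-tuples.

{(1, n, 6), (10, n, 6), (18, n, 6), (23, n, 6), (4, n, 6), (9, n, 6)}

R ⋈ P (natural join on A): {(m, a, 40, 20, 35), (m, k, 24, 20, 35), (m, m, 31, 20, 35), (t, n, 6, 20, 4), (t, n, 6, 21, 18), (t, n, 6, 27, 10), (t, n, 6, 28, 9), (t, n, 6, 34, 1), (t, n, 6, 34, 31), (t, n, 6, 38, 23), (t, w, 17, 20, 4), (t, w, 17, 21, 18), (t, w, 17, 27, 10), (t, w, 17, 28, 9), (t, w, 17, 34, 1), (t, w, 17, 34, 31), (t, w, 17, 38, 23)}
(R ⨝ P) ⋈ S (natural join on E): {(t, n, 6, 20, 4, m, w), (t, n, 6, 21, 18, m, w), (t, n, 6, 27, 10, m, w), (t, n, 6, 28, 9, m, w), (t, n, 6, 34, 1, m, w), (t, n, 6, 34, 31, m, w), (t, n, 6, 38, 23, m, w)}
Apply σ_{D < 31}; surviving tuples: {(t, n, 6, 20, 4, m, w), (t, n, 6, 21, 18, m, w), (t, n, 6, 27, 10, m, w), (t, n, 6, 28, 9, m, w), (t, n, 6, 34, 1, m, w), (t, n, 6, 38, 23, m, w)}
Keep only column(s) D, E, F: {(1, n, 6), (10, n, 6), (18, n, 6), (23, n, 6), (4, n, 6), (9, n, 6)}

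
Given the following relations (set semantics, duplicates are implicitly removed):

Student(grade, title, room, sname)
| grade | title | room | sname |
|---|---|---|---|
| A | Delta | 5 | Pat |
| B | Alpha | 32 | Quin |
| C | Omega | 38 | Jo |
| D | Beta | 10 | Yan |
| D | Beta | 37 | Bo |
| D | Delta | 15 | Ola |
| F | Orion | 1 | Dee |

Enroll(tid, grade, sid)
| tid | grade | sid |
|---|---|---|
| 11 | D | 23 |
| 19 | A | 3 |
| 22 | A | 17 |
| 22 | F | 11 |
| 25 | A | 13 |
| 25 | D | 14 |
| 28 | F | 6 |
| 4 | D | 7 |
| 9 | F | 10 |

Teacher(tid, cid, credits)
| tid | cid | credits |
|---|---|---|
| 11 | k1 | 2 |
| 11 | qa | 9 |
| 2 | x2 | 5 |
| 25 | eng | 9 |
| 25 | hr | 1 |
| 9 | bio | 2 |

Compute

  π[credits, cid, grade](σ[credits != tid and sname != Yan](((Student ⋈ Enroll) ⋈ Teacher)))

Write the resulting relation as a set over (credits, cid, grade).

{(1, hr, A), (1, hr, D), (2, bio, F), (2, k1, D), (9, eng, A), (9, eng, D), (9, qa, D)}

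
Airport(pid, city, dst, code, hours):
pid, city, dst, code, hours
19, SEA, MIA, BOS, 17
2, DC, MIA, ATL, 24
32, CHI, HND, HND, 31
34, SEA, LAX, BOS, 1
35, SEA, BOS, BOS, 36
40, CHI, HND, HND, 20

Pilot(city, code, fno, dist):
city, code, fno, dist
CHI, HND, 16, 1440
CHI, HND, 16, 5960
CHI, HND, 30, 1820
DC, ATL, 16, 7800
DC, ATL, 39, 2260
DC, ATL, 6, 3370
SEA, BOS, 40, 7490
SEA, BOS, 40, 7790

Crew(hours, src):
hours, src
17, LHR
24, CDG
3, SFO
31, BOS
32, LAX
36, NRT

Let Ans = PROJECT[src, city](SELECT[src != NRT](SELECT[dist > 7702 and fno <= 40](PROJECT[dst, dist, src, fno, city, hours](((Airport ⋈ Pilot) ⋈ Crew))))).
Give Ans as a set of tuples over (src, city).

{(CDG, DC), (LHR, SEA)}

Joining Airport and Pilot on city, code yields {(19, SEA, MIA, BOS, 17, 40, 7490), (19, SEA, MIA, BOS, 17, 40, 7790), (2, DC, MIA, ATL, 24, 16, 7800), (2, DC, MIA, ATL, 24, 39, 2260), (2, DC, MIA, ATL, 24, 6, 3370), (32, CHI, HND, HND, 31, 16, 1440), (32, CHI, HND, HND, 31, 16, 5960), (32, CHI, HND, HND, 31, 30, 1820), (34, SEA, LAX, BOS, 1, 40, 7490), (34, SEA, LAX, BOS, 1, 40, 7790), (35, SEA, BOS, BOS, 36, 40, 7490), (35, SEA, BOS, BOS, 36, 40, 7790), (40, CHI, HND, HND, 20, 16, 1440), (40, CHI, HND, HND, 20, 16, 5960), (40, CHI, HND, HND, 20, 30, 1820)}.
Joining (Airport ⋈ Pilot) and Crew on hours yields {(19, SEA, MIA, BOS, 17, 40, 7490, LHR), (19, SEA, MIA, BOS, 17, 40, 7790, LHR), (2, DC, MIA, ATL, 24, 16, 7800, CDG), (2, DC, MIA, ATL, 24, 39, 2260, CDG), (2, DC, MIA, ATL, 24, 6, 3370, CDG), (32, CHI, HND, HND, 31, 16, 1440, BOS), (32, CHI, HND, HND, 31, 16, 5960, BOS), (32, CHI, HND, HND, 31, 30, 1820, BOS), (35, SEA, BOS, BOS, 36, 40, 7490, NRT), (35, SEA, BOS, BOS, 36, 40, 7790, NRT)}.
π[dst, dist, src, fno, city, hours]: project onto (dst, dist, src, fno, city, hours) → {(BOS, 7490, NRT, 40, SEA, 36), (BOS, 7790, NRT, 40, SEA, 36), (HND, 1440, BOS, 16, CHI, 31), (HND, 1820, BOS, 30, CHI, 31), (HND, 5960, BOS, 16, CHI, 31), (MIA, 2260, CDG, 39, DC, 24), (MIA, 3370, CDG, 6, DC, 24), (MIA, 7490, LHR, 40, SEA, 17), (MIA, 7790, LHR, 40, SEA, 17), (MIA, 7800, CDG, 16, DC, 24)}
Selection dist > 7702 and fno <= 40: {(BOS, 7790, NRT, 40, SEA, 36), (MIA, 7790, LHR, 40, SEA, 17), (MIA, 7800, CDG, 16, DC, 24)}
Selection src != NRT: {(MIA, 7790, LHR, 40, SEA, 17), (MIA, 7800, CDG, 16, DC, 24)}
π[src, city]: project onto (src, city) → {(CDG, DC), (LHR, SEA)}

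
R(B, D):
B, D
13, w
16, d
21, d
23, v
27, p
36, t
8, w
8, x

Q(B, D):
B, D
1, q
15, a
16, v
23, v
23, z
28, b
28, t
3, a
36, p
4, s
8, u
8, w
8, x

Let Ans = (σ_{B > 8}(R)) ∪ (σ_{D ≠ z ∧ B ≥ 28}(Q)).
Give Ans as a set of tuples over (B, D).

{(13, w), (16, d), (21, d), (23, v), (27, p), (28, b), (28, t), (36, p), (36, t)}

Filtering on B > 8 leaves {(13, w), (16, d), (21, d), (23, v), (27, p), (36, t)}.
Filtering on D ≠ z ∧ B ≥ 28 leaves {(28, b), (28, t), (36, p)}.
Set union of the two operands is {(13, w), (16, d), (21, d), (23, v), (27, p), (28, b), (28, t), (36, p), (36, t)}.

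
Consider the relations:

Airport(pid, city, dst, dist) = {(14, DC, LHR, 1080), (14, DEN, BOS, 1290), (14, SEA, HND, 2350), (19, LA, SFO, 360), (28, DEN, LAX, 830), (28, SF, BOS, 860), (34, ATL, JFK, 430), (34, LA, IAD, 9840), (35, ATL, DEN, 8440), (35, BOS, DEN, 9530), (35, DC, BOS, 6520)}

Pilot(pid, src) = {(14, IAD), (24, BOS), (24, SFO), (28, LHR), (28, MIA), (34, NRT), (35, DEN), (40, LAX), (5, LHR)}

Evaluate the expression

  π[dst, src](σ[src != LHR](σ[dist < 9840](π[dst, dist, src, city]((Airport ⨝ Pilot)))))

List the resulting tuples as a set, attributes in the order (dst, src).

Joining Airport and Pilot on pid yields {(14, DC, LHR, 1080, IAD), (14, DEN, BOS, 1290, IAD), (14, SEA, HND, 2350, IAD), (28, DEN, LAX, 830, LHR), (28, DEN, LAX, 830, MIA), (28, SF, BOS, 860, LHR), (28, SF, BOS, 860, MIA), (34, ATL, JFK, 430, NRT), (34, LA, IAD, 9840, NRT), (35, ATL, DEN, 8440, DEN), (35, BOS, DEN, 9530, DEN), (35, DC, BOS, 6520, DEN)}.
π[dst, dist, src, city]: project onto (dst, dist, src, city) → {(BOS, 1290, IAD, DEN), (BOS, 6520, DEN, DC), (BOS, 860, LHR, SF), (BOS, 860, MIA, SF), (DEN, 8440, DEN, ATL), (DEN, 9530, DEN, BOS), (HND, 2350, IAD, SEA), (IAD, 9840, NRT, LA), (JFK, 430, NRT, ATL), (LAX, 830, LHR, DEN), (LAX, 830, MIA, DEN), (LHR, 1080, IAD, DC)}
Selection dist < 9840: {(BOS, 1290, IAD, DEN), (BOS, 6520, DEN, DC), (BOS, 860, LHR, SF), (BOS, 860, MIA, SF), (DEN, 8440, DEN, ATL), (DEN, 9530, DEN, BOS), (HND, 2350, IAD, SEA), (JFK, 430, NRT, ATL), (LAX, 830, LHR, DEN), (LAX, 830, MIA, DEN), (LHR, 1080, IAD, DC)}
Selection src != LHR: {(BOS, 1290, IAD, DEN), (BOS, 6520, DEN, DC), (BOS, 860, MIA, SF), (DEN, 8440, DEN, ATL), (DEN, 9530, DEN, BOS), (HND, 2350, IAD, SEA), (JFK, 430, NRT, ATL), (LAX, 830, MIA, DEN), (LHR, 1080, IAD, DC)}
π[dst, src]: project onto (dst, src) (1 duplicate(s) eliminated) → {(BOS, DEN), (BOS, IAD), (BOS, MIA), (DEN, DEN), (HND, IAD), (JFK, NRT), (LAX, MIA), (LHR, IAD)}

{(BOS, DEN), (BOS, IAD), (BOS, MIA), (DEN, DEN), (HND, IAD), (JFK, NRT), (LAX, MIA), (LHR, IAD)}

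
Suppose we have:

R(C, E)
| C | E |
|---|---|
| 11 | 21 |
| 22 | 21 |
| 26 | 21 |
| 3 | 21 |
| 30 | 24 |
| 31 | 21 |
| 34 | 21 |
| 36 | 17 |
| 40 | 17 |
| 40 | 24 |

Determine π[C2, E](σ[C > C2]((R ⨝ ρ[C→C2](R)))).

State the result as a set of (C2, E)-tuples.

{(11, 21), (22, 21), (26, 21), (3, 21), (30, 24), (31, 21), (36, 17)}

ρ[C→C2]: schema becomes (C2, E); tuples unchanged.
Natural join on E: {(11, 21, 11), (11, 21, 22), (11, 21, 26), (11, 21, 3), (11, 21, 31), (11, 21, 34), (22, 21, 11), (22, 21, 22), (22, 21, 26), (22, 21, 3), (22, 21, 31), (22, 21, 34), (26, 21, 11), (26, 21, 22), (26, 21, 26), (26, 21, 3), (26, 21, 31), (26, 21, 34), (3, 21, 11), (3, 21, 22), (3, 21, 26), (3, 21, 3), (3, 21, 31), (3, 21, 34), (30, 24, 30), (30, 24, 40), (31, 21, 11), (31, 21, 22), (31, 21, 26), (31, 21, 3), (31, 21, 31), (31, 21, 34), (34, 21, 11), (34, 21, 22), (34, 21, 26), (34, 21, 3), (34, 21, 31), (34, 21, 34), (36, 17, 36), (36, 17, 40), (40, 17, 36), (40, 17, 40), (40, 24, 30), (40, 24, 40)}
Filtering on C > C2 leaves {(11, 21, 3), (22, 21, 11), (22, 21, 3), (26, 21, 11), (26, 21, 22), (26, 21, 3), (31, 21, 11), (31, 21, 22), (31, 21, 26), (31, 21, 3), (34, 21, 11), (34, 21, 22), (34, 21, 26), (34, 21, 3), (34, 21, 31), (40, 17, 36), (40, 24, 30)}.
π[C2, E]: project onto (C2, E) (10 duplicate(s) eliminated) → {(11, 21), (22, 21), (26, 21), (3, 21), (30, 24), (31, 21), (36, 17)}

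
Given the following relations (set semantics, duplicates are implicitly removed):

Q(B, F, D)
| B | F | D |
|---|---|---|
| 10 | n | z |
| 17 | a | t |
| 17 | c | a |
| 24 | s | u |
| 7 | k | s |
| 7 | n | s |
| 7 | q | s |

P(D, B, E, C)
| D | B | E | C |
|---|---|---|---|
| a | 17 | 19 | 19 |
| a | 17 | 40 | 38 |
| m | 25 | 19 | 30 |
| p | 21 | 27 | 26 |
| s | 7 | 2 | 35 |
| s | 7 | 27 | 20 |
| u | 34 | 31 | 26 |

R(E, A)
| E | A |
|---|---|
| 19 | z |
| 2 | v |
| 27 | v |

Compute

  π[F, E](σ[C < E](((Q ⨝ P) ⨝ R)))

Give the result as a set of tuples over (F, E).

{(k, 27), (n, 27), (q, 27)}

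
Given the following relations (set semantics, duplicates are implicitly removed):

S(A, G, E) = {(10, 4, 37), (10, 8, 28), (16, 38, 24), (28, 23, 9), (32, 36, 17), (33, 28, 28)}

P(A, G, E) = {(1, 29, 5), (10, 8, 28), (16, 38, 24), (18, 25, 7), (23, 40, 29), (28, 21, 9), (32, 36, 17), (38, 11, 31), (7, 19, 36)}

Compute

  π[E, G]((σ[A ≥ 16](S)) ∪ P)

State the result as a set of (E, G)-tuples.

{(17, 36), (24, 38), (28, 28), (28, 8), (29, 40), (31, 11), (36, 19), (5, 29), (7, 25), (9, 21), (9, 23)}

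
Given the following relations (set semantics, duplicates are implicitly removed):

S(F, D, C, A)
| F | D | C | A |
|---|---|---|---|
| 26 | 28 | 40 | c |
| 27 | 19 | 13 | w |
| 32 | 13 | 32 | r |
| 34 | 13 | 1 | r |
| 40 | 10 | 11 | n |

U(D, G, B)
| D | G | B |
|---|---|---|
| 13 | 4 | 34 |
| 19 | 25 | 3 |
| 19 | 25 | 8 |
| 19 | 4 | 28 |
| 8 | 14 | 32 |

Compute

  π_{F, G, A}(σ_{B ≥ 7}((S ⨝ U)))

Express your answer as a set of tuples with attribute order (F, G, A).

{(27, 25, w), (27, 4, w), (32, 4, r), (34, 4, r)}

Natural join on D: {(27, 19, 13, w, 25, 3), (27, 19, 13, w, 25, 8), (27, 19, 13, w, 4, 28), (32, 13, 32, r, 4, 34), (34, 13, 1, r, 4, 34)}
Filtering on B ≥ 7 leaves {(27, 19, 13, w, 25, 8), (27, 19, 13, w, 4, 28), (32, 13, 32, r, 4, 34), (34, 13, 1, r, 4, 34)}.
π[F, G, A]: project onto (F, G, A) → {(27, 25, w), (27, 4, w), (32, 4, r), (34, 4, r)}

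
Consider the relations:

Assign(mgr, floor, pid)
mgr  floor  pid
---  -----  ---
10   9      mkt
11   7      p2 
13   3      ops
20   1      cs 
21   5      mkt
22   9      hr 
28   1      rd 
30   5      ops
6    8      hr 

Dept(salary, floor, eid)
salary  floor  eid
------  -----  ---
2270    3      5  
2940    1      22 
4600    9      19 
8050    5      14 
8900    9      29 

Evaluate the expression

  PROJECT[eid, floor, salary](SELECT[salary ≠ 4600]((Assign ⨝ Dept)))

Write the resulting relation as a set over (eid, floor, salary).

{(14, 5, 8050), (22, 1, 2940), (29, 9, 8900), (5, 3, 2270)}

Natural join on floor: {(10, 9, mkt, 4600, 19), (10, 9, mkt, 8900, 29), (13, 3, ops, 2270, 5), (20, 1, cs, 2940, 22), (21, 5, mkt, 8050, 14), (22, 9, hr, 4600, 19), (22, 9, hr, 8900, 29), (28, 1, rd, 2940, 22), (30, 5, ops, 8050, 14)}
Selection salary ≠ 4600: {(10, 9, mkt, 8900, 29), (13, 3, ops, 2270, 5), (20, 1, cs, 2940, 22), (21, 5, mkt, 8050, 14), (22, 9, hr, 8900, 29), (28, 1, rd, 2940, 22), (30, 5, ops, 8050, 14)}
Projecting to eid, floor, salary (3 duplicate(s) eliminated): {(14, 5, 8050), (22, 1, 2940), (29, 9, 8900), (5, 3, 2270)}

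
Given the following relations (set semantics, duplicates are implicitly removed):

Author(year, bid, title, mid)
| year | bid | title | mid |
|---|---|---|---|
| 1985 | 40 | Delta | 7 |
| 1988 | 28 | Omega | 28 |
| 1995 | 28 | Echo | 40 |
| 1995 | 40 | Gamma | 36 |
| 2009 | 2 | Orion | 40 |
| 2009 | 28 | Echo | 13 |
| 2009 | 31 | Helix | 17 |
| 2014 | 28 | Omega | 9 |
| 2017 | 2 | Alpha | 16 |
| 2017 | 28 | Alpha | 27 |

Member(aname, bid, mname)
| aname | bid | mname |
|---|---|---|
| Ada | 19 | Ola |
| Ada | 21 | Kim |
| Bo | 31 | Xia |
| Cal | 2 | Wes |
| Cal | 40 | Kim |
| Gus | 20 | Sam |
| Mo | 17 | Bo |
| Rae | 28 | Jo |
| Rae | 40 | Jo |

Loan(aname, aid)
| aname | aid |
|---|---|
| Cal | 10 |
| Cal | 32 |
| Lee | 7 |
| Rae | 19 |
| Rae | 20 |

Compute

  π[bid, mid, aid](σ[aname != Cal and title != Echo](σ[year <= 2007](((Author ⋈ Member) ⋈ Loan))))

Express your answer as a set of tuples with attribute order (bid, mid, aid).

Joining Author and Member on bid yields {(1985, 40, Delta, 7, Cal, Kim), (1985, 40, Delta, 7, Rae, Jo), (1988, 28, Omega, 28, Rae, Jo), (1995, 28, Echo, 40, Rae, Jo), (1995, 40, Gamma, 36, Cal, Kim), (1995, 40, Gamma, 36, Rae, Jo), (2009, 2, Orion, 40, Cal, Wes), (2009, 28, Echo, 13, Rae, Jo), (2009, 31, Helix, 17, Bo, Xia), (2014, 28, Omega, 9, Rae, Jo), (2017, 2, Alpha, 16, Cal, Wes), (2017, 28, Alpha, 27, Rae, Jo)}.
Joining (Author ⋈ Member) and Loan on aname yields {(1985, 40, Delta, 7, Cal, Kim, 10), (1985, 40, Delta, 7, Cal, Kim, 32), (1985, 40, Delta, 7, Rae, Jo, 19), (1985, 40, Delta, 7, Rae, Jo, 20), (1988, 28, Omega, 28, Rae, Jo, 19), (1988, 28, Omega, 28, Rae, Jo, 20), (1995, 28, Echo, 40, Rae, Jo, 19), (1995, 28, Echo, 40, Rae, Jo, 20), (1995, 40, Gamma, 36, Cal, Kim, 10), (1995, 40, Gamma, 36, Cal, Kim, 32), (1995, 40, Gamma, 36, Rae, Jo, 19), (1995, 40, Gamma, 36, Rae, Jo, 20), (2009, 2, Orion, 40, Cal, Wes, 10), (2009, 2, Orion, 40, Cal, Wes, 32), (2009, 28, Echo, 13, Rae, Jo, 19), (2009, 28, Echo, 13, Rae, Jo, 20), (2014, 28, Omega, 9, Rae, Jo, 19), (2014, 28, Omega, 9, Rae, Jo, 20), (2017, 2, Alpha, 16, Cal, Wes, 10), (2017, 2, Alpha, 16, Cal, Wes, 32), (2017, 28, Alpha, 27, Rae, Jo, 19), (2017, 28, Alpha, 27, Rae, Jo, 20)}.
σ[year <= 2007]: keep tuples satisfying year <= 2007 → {(1985, 40, Delta, 7, Cal, Kim, 10), (1985, 40, Delta, 7, Cal, Kim, 32), (1985, 40, Delta, 7, Rae, Jo, 19), (1985, 40, Delta, 7, Rae, Jo, 20), (1988, 28, Omega, 28, Rae, Jo, 19), (1988, 28, Omega, 28, Rae, Jo, 20), (1995, 28, Echo, 40, Rae, Jo, 19), (1995, 28, Echo, 40, Rae, Jo, 20), (1995, 40, Gamma, 36, Cal, Kim, 10), (1995, 40, Gamma, 36, Cal, Kim, 32), (1995, 40, Gamma, 36, Rae, Jo, 19), (1995, 40, Gamma, 36, Rae, Jo, 20)}
σ[aname != Cal and title != Echo]: keep tuples satisfying aname != Cal and title != Echo → {(1985, 40, Delta, 7, Rae, Jo, 19), (1985, 40, Delta, 7, Rae, Jo, 20), (1988, 28, Omega, 28, Rae, Jo, 19), (1988, 28, Omega, 28, Rae, Jo, 20), (1995, 40, Gamma, 36, Rae, Jo, 19), (1995, 40, Gamma, 36, Rae, Jo, 20)}
π_{bid, mid, aid} gives {(28, 28, 19), (28, 28, 20), (40, 36, 19), (40, 36, 20), (40, 7, 19), (40, 7, 20)}.

{(28, 28, 19), (28, 28, 20), (40, 36, 19), (40, 36, 20), (40, 7, 19), (40, 7, 20)}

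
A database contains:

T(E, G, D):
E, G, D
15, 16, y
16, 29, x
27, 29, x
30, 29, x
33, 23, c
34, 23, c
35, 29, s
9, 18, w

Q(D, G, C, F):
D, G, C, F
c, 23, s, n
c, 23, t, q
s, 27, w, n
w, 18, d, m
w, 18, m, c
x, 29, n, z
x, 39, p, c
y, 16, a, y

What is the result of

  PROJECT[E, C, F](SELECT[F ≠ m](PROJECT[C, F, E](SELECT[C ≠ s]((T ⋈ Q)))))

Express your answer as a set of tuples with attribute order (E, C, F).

Natural join on G, D: {(15, 16, y, a, y), (16, 29, x, n, z), (27, 29, x, n, z), (30, 29, x, n, z), (33, 23, c, s, n), (33, 23, c, t, q), (34, 23, c, s, n), (34, 23, c, t, q), (9, 18, w, d, m), (9, 18, w, m, c)}
σ[C ≠ s]: keep tuples satisfying C ≠ s → {(15, 16, y, a, y), (16, 29, x, n, z), (27, 29, x, n, z), (30, 29, x, n, z), (33, 23, c, t, q), (34, 23, c, t, q), (9, 18, w, d, m), (9, 18, w, m, c)}
Keep only column(s) C, F, E: {(a, y, 15), (d, m, 9), (m, c, 9), (n, z, 16), (n, z, 27), (n, z, 30), (t, q, 33), (t, q, 34)}
σ[F ≠ m]: keep tuples satisfying F ≠ m → {(a, y, 15), (m, c, 9), (n, z, 16), (n, z, 27), (n, z, 30), (t, q, 33), (t, q, 34)}
Keep only column(s) E, C, F: {(15, a, y), (16, n, z), (27, n, z), (30, n, z), (33, t, q), (34, t, q), (9, m, c)}

{(15, a, y), (16, n, z), (27, n, z), (30, n, z), (33, t, q), (34, t, q), (9, m, c)}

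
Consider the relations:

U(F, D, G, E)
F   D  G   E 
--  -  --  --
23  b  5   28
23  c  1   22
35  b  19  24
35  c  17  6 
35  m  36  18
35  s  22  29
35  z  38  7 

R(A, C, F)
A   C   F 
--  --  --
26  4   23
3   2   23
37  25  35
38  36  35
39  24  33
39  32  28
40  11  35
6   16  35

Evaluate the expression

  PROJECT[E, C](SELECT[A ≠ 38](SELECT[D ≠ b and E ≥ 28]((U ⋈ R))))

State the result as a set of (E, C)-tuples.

{(29, 11), (29, 16), (29, 25)}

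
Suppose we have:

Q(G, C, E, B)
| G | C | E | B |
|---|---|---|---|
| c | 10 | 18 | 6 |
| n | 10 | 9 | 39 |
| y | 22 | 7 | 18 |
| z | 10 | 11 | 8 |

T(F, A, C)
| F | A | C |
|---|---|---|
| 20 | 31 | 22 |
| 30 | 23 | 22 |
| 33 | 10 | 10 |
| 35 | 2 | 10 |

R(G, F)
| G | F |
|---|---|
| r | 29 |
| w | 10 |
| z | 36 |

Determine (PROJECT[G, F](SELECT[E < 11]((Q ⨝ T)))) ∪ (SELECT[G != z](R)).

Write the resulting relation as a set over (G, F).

Q ⋈ T (natural join on C): {(c, 10, 18, 6, 33, 10), (c, 10, 18, 6, 35, 2), (n, 10, 9, 39, 33, 10), (n, 10, 9, 39, 35, 2), (y, 22, 7, 18, 20, 31), (y, 22, 7, 18, 30, 23), (z, 10, 11, 8, 33, 10), (z, 10, 11, 8, 35, 2)}
Apply σ_{E < 11}; surviving tuples: {(n, 10, 9, 39, 33, 10), (n, 10, 9, 39, 35, 2), (y, 22, 7, 18, 20, 31), (y, 22, 7, 18, 30, 23)}
Projecting to G, F: {(n, 33), (n, 35), (y, 20), (y, 30)}
Apply σ_{G != z}; surviving tuples: {(r, 29), (w, 10)}
Union: {(n, 33), (n, 35), (y, 20), (y, 30)} with {(r, 29), (w, 10)} → {(n, 33), (n, 35), (r, 29), (w, 10), (y, 20), (y, 30)}

{(n, 33), (n, 35), (r, 29), (w, 10), (y, 20), (y, 30)}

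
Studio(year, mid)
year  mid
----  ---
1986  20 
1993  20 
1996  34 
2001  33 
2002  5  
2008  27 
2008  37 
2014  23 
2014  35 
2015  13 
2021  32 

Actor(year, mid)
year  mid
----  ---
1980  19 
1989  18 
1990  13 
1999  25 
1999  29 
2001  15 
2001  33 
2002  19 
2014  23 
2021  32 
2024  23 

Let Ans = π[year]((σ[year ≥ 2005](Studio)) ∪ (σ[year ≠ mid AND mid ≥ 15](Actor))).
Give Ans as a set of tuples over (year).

Apply σ_{year ≥ 2005}; surviving tuples: {(2008, 27), (2008, 37), (2014, 23), (2014, 35), (2015, 13), (2021, 32)}
Apply σ_{year ≠ mid AND mid ≥ 15}; surviving tuples: {(1980, 19), (1989, 18), (1999, 25), (1999, 29), (2001, 15), (2001, 33), (2002, 19), (2014, 23), (2021, 32), (2024, 23)}
Taking the union: {(1980, 19), (1989, 18), (1999, 25), (1999, 29), (2001, 15), (2001, 33), (2002, 19), (2008, 27), (2008, 37), (2014, 23), (2014, 35), (2015, 13), (2021, 32), (2024, 23)}
Projecting to year (4 duplicate(s) eliminated): {1980, 1989, 1999, 2001, 2002, 2008, 2014, 2015, 2021, 2024}

{1980, 1989, 1999, 2001, 2002, 2008, 2014, 2015, 2021, 2024}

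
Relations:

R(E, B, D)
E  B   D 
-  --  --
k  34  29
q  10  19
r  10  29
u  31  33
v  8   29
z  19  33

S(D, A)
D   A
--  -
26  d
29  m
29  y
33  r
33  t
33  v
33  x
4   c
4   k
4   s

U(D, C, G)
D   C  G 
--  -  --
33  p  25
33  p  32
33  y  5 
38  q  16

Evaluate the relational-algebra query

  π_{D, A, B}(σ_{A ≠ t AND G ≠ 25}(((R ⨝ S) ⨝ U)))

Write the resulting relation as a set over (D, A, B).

R ⋈ S (natural join on D): {(k, 34, 29, m), (k, 34, 29, y), (r, 10, 29, m), (r, 10, 29, y), (u, 31, 33, r), (u, 31, 33, t), (u, 31, 33, v), (u, 31, 33, x), (v, 8, 29, m), (v, 8, 29, y), (z, 19, 33, r), (z, 19, 33, t), (z, 19, 33, v), (z, 19, 33, x)}
(R ⨝ S) ⋈ U (natural join on D): {(u, 31, 33, r, p, 25), (u, 31, 33, r, p, 32), (u, 31, 33, r, y, 5), (u, 31, 33, t, p, 25), (u, 31, 33, t, p, 32), (u, 31, 33, t, y, 5), (u, 31, 33, v, p, 25), (u, 31, 33, v, p, 32), (u, 31, 33, v, y, 5), (u, 31, 33, x, p, 25), (u, 31, 33, x, p, 32), (u, 31, 33, x, y, 5), (z, 19, 33, r, p, 25), (z, 19, 33, r, p, 32), (z, 19, 33, r, y, 5), (z, 19, 33, t, p, 25), (z, 19, 33, t, p, 32), (z, 19, 33, t, y, 5), (z, 19, 33, v, p, 25), (z, 19, 33, v, p, 32), (z, 19, 33, v, y, 5), (z, 19, 33, x, p, 25), (z, 19, 33, x, p, 32), (z, 19, 33, x, y, 5)}
Filtering on A ≠ t AND G ≠ 25 leaves {(u, 31, 33, r, p, 32), (u, 31, 33, r, y, 5), (u, 31, 33, v, p, 32), (u, 31, 33, v, y, 5), (u, 31, 33, x, p, 32), (u, 31, 33, x, y, 5), (z, 19, 33, r, p, 32), (z, 19, 33, r, y, 5), (z, 19, 33, v, p, 32), (z, 19, 33, v, y, 5), (z, 19, 33, x, p, 32), (z, 19, 33, x, y, 5)}.
π[D, A, B]: project onto (D, A, B) (6 duplicate(s) eliminated) → {(33, r, 19), (33, r, 31), (33, v, 19), (33, v, 31), (33, x, 19), (33, x, 31)}

{(33, r, 19), (33, r, 31), (33, v, 19), (33, v, 31), (33, x, 19), (33, x, 31)}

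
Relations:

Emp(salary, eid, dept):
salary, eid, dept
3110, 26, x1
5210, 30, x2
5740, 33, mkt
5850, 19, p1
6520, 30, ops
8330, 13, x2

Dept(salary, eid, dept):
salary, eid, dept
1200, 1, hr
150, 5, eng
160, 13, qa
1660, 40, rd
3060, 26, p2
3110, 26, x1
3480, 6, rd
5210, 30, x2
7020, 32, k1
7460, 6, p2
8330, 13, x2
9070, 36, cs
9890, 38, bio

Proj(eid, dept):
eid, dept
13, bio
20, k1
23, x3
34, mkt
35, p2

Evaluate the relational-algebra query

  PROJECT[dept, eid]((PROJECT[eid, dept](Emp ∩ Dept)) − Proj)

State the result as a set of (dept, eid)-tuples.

Set intersection of the two operands is {(3110, 26, x1), (5210, 30, x2), (8330, 13, x2)}.
π_{eid, dept} gives {(13, x2), (26, x1), (30, x2)}.
Set difference of the two operands is {(13, x2), (26, x1), (30, x2)}.
π_{dept, eid} gives {(x1, 26), (x2, 13), (x2, 30)}.

{(x1, 26), (x2, 13), (x2, 30)}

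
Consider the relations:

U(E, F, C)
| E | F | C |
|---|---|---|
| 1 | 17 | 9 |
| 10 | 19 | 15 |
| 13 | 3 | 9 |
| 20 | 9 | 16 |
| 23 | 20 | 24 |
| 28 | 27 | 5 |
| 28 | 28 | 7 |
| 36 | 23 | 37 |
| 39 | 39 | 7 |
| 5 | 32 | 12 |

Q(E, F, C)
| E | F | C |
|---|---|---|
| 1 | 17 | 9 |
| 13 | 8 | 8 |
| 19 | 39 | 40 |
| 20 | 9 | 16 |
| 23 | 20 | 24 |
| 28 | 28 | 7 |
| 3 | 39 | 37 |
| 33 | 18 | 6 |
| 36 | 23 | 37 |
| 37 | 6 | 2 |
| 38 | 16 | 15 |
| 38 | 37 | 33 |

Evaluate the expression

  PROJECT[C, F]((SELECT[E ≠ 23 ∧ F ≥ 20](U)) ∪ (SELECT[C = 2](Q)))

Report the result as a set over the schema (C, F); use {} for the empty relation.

{(12, 32), (2, 6), (37, 23), (5, 27), (7, 28), (7, 39)}

Apply σ_{E ≠ 23 ∧ F ≥ 20}; surviving tuples: {(28, 27, 5), (28, 28, 7), (36, 23, 37), (39, 39, 7), (5, 32, 12)}
Apply σ_{C = 2}; surviving tuples: {(37, 6, 2)}
Taking the union: {(28, 27, 5), (28, 28, 7), (36, 23, 37), (37, 6, 2), (39, 39, 7), (5, 32, 12)}
π[C, F]: project onto (C, F) → {(12, 32), (2, 6), (37, 23), (5, 27), (7, 28), (7, 39)}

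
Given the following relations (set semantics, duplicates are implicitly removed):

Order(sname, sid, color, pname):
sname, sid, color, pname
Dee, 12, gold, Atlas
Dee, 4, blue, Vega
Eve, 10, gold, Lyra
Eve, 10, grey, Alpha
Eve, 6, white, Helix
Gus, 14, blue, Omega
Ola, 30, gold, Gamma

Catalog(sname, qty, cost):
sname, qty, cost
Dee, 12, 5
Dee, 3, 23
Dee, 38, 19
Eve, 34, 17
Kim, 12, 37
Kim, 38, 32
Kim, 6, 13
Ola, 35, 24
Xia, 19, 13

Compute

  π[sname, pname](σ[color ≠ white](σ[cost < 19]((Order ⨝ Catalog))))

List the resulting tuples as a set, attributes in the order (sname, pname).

Order ⋈ Catalog (natural join on sname): {(Dee, 12, gold, Atlas, 12, 5), (Dee, 12, gold, Atlas, 3, 23), (Dee, 12, gold, Atlas, 38, 19), (Dee, 4, blue, Vega, 12, 5), (Dee, 4, blue, Vega, 3, 23), (Dee, 4, blue, Vega, 38, 19), (Eve, 10, gold, Lyra, 34, 17), (Eve, 10, grey, Alpha, 34, 17), (Eve, 6, white, Helix, 34, 17), (Ola, 30, gold, Gamma, 35, 24)}
Apply σ_{cost < 19}; surviving tuples: {(Dee, 12, gold, Atlas, 12, 5), (Dee, 4, blue, Vega, 12, 5), (Eve, 10, gold, Lyra, 34, 17), (Eve, 10, grey, Alpha, 34, 17), (Eve, 6, white, Helix, 34, 17)}
Apply σ_{color ≠ white}; surviving tuples: {(Dee, 12, gold, Atlas, 12, 5), (Dee, 4, blue, Vega, 12, 5), (Eve, 10, gold, Lyra, 34, 17), (Eve, 10, grey, Alpha, 34, 17)}
π[sname, pname]: project onto (sname, pname) → {(Dee, Atlas), (Dee, Vega), (Eve, Alpha), (Eve, Lyra)}

{(Dee, Atlas), (Dee, Vega), (Eve, Alpha), (Eve, Lyra)}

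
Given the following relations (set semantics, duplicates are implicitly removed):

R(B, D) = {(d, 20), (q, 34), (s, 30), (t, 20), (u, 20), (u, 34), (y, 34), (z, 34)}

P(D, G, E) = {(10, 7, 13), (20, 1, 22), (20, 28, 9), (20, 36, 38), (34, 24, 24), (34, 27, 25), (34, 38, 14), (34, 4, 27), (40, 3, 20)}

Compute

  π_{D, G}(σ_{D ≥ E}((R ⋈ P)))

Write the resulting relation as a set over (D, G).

Natural join on D: {(d, 20, 1, 22), (d, 20, 28, 9), (d, 20, 36, 38), (q, 34, 24, 24), (q, 34, 27, 25), (q, 34, 38, 14), (q, 34, 4, 27), (t, 20, 1, 22), (t, 20, 28, 9), (t, 20, 36, 38), (u, 20, 1, 22), (u, 20, 28, 9), (u, 20, 36, 38), (u, 34, 24, 24), (u, 34, 27, 25), (u, 34, 38, 14), (u, 34, 4, 27), (y, 34, 24, 24), (y, 34, 27, 25), (y, 34, 38, 14), (y, 34, 4, 27), (z, 34, 24, 24), (z, 34, 27, 25), (z, 34, 38, 14), (z, 34, 4, 27)}
Apply σ_{D ≥ E}; surviving tuples: {(d, 20, 28, 9), (q, 34, 24, 24), (q, 34, 27, 25), (q, 34, 38, 14), (q, 34, 4, 27), (t, 20, 28, 9), (u, 20, 28, 9), (u, 34, 24, 24), (u, 34, 27, 25), (u, 34, 38, 14), (u, 34, 4, 27), (y, 34, 24, 24), (y, 34, 27, 25), (y, 34, 38, 14), (y, 34, 4, 27), (z, 34, 24, 24), (z, 34, 27, 25), (z, 34, 38, 14), (z, 34, 4, 27)}
Projecting to D, G (14 duplicate(s) eliminated): {(20, 28), (34, 24), (34, 27), (34, 38), (34, 4)}

{(20, 28), (34, 24), (34, 27), (34, 38), (34, 4)}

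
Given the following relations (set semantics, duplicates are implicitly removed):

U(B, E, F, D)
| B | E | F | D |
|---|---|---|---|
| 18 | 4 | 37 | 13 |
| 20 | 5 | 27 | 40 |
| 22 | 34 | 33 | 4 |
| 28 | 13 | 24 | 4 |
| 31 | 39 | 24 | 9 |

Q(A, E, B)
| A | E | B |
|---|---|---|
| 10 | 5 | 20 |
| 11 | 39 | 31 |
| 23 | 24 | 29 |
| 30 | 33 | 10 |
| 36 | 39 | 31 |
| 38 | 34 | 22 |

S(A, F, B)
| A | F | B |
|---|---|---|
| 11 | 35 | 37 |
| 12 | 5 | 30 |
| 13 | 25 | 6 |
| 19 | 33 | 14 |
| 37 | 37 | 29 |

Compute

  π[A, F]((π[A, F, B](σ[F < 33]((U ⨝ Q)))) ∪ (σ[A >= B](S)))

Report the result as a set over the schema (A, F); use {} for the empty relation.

{(10, 27), (11, 24), (13, 25), (19, 33), (36, 24), (37, 37)}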